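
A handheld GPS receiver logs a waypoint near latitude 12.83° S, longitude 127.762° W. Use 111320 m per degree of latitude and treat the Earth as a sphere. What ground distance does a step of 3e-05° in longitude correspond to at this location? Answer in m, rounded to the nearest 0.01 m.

3.26 m

At 12.83° a degree of longitude is 111320 × cos 12.83° ≈ 108541 m, so 3e-05° corresponds to 3.25622 m.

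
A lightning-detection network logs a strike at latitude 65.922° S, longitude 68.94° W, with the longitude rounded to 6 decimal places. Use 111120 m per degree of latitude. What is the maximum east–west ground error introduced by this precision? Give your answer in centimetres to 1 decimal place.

2.3 centimetres

Rounding to 6 decimal places leaves the longitude within ±5e-07° of the true value.
Parallels shrink by cos φ, so at 65.922° a degree of longitude is 111120 × 0.4080 ≈ 45334.7 m.
So at most 5e-07° × 45334.7 ≈ 0.0226674 m east–west.
That is 0.0226674 m = 2.2667 cm.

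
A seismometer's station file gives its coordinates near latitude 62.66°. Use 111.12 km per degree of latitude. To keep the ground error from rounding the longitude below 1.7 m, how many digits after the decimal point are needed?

5

At 62.66° one degree of longitude covers 111120 × cos 62.66° ≈ 111120 × 0.4593 ≈ 51034.1 m.
Rounding to N decimal places gives at most 0.5 × 10⁻ᴺ degrees of error, i.e. 0.5 × 10⁻ᴺ × 51034.1 m.
Setting 25517 × 10⁻ᴺ ≤ 1.7 gives 10ᴺ ≥ 1.501e+04, i.e. N ≥ 4.18.
So 5 decimal places suffice (0.255 m); 4 would allow up to 2.55 m.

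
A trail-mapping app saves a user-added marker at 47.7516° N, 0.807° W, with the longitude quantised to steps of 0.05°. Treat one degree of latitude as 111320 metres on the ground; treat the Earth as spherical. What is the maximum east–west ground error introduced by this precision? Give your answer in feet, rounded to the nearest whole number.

With a 0.05° grid the true value lies within half a step, ±0.05°/2 = ±0.025°, of the stored one.
One degree of longitude at 47.7516° is 111320 × cos 47.7516° ≈ 111320 × 0.6723 = 74845.6 m.
East–west error: 0.025° × 74845.6 m/° ≈ 1871.14 m.
In feet: 1871.14 m ÷ 0.3048 ≈ 6138.9 ft.

6139 feet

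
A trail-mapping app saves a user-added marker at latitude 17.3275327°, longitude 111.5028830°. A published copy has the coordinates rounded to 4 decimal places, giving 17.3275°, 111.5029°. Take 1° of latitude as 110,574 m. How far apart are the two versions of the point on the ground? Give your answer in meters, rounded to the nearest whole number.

4 meters

The latitude changed by +0.0000327° and the longitude by -0.0000170°.
North–south shift: 0.0000327 × 110574 = 3.61577 m.
East–west at this latitude: -0.0000170° × 110574 × cos 17.3275° ≈ -0.0000170 × 105556 = -1.79445 m.
Hypotenuse of the two orthogonal shifts: √(3.61577² + 1.79445²) = 4.03656 m.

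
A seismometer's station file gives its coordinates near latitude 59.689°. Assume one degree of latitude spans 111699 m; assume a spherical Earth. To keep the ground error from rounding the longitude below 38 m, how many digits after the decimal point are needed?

3 decimal places

At 59.689° one degree of longitude covers 111699 × cos 59.689° ≈ 111699 × 0.5047 ≈ 56373.7 m.
Rounding to N decimal places gives at most 0.5 × 10⁻ᴺ degrees of error, i.e. 0.5 × 10⁻ᴺ × 56373.7 m.
Need 0.5 × 56373.7 × 10⁻ᴺ ≤ 38 → 10⁻ᴺ ≤ 1.348e-03, so N ≥ 2.87.
So 3 decimal places suffice (28.2 m); 2 would allow up to 282 m.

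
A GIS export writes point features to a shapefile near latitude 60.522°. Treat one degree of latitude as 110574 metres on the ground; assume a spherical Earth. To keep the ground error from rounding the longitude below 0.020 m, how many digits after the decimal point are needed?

7

At 60.522° one degree of longitude covers 110574 × cos 60.522° ≈ 110574 × 0.4921 ≈ 54412.3 m.
With N decimal places the half-ulp bound is 0.5·10⁻ᴺ°, or 0.5·10⁻ᴺ × 54412.3 m on the ground.
Need 0.5 × 54412.3 × 10⁻ᴺ ≤ 0.020 → 10⁻ᴺ ≤ 7.351e-07, so N ≥ 6.13.
N = 6 would give 0.0272 m (too coarse); N = 7 gives 0.00272 m ≤ 0.020 m.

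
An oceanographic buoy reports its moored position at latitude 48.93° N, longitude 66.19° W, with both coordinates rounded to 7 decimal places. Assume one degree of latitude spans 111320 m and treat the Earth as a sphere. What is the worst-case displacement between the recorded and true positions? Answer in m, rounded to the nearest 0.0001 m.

0.0067 m

Rounding to 7 decimal places leaves each coordinate within ±5e-08° of the true value.
N–S: 5e-08° × 111320 m/° = 0.005566 m.
E–W at 48.93°: 5e-08° × 111320 × cos 48.93° = 5e-08 × 111320 × 0.6570 ≈ 0.00365675 m.
Combining orthogonally: (0.005566² + 0.00365675²)^½ ≈ 0.00665975 m.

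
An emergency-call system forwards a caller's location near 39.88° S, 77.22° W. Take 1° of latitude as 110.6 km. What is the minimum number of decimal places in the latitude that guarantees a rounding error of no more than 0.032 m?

One degree of latitude covers 110600 m.
Rounding to N decimal places gives at most 0.5 × 10⁻ᴺ degrees of error, i.e. 0.5 × 10⁻ᴺ × 110600 m.
Setting 55300 × 10⁻ᴺ ≤ 0.032 gives 10ᴺ ≥ 1.728e+06, i.e. N ≥ 6.24.
At 6 places the error can reach 0.0553 m, but 7 places keeps it to 0.00553 m.

7 decimal places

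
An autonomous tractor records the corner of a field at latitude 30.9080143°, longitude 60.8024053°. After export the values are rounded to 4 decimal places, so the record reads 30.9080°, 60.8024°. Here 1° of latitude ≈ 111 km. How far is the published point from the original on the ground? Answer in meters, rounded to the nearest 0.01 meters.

1.67 meters

The latitude changed by +0.0000143° and the longitude by +0.0000053°.
N–S: 0.0000143° × 111000 m/° = 1.5873 m.
East–west at this latitude: 0.0000053° × 111000 × cos 30.908° ≈ 0.0000053 × 95237.2 = 0.504757 m.
Hypotenuse of the two orthogonal shifts: √(1.5873² + 0.504757²) = 1.66562 m.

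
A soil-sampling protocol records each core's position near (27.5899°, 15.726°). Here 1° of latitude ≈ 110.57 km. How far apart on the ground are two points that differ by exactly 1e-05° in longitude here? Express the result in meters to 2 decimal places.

0.98 meters

1e-05° of longitude at 27.5899° is 1e-05 × 110570 × cos 27.5899° ≈ 1e-05 × 97996.6 = 0.979966 m.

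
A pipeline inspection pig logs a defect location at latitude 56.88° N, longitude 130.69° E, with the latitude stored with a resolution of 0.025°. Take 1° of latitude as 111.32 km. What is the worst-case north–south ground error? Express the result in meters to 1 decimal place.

1391.5 meters

With a 0.025° grid the true value lies within half a step, ±0.025°/2 = ±0.0125°, of the stored one.
So the N–S error is at most 0.0125 × 111320 = 1391.5 m.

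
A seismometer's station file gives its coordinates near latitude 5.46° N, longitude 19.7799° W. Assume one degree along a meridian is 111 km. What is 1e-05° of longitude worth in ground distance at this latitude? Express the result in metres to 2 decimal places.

1.10 metres

At 5.46° a degree of longitude is 111000 × cos 5.46° ≈ 110496 m, so 1e-05° corresponds to 1.10496 m.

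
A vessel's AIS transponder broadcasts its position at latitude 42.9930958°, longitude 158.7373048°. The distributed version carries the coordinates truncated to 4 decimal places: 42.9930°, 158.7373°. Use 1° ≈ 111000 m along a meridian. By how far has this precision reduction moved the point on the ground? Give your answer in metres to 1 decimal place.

The latitude changed by +0.0000958° and the longitude by +0.0000048°.
N–S: 0.0000958° × 111000 m/° = 10.6338 m.
E–W at 42.993°: 0.0000048° × 111000 × cos 42.993° = 0.0000048 × 111000 × 0.7314 ≈ 0.38971 m.
Distance: √(10.6338² + 0.38971²) ≈ 10.6409 m.

10.6 metres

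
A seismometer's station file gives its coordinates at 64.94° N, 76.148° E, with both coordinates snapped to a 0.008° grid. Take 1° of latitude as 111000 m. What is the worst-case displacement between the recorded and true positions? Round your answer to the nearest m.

482 m

With a 0.008° grid the true value lies within half a step, ±0.008°/2 = ±0.004°, of the stored one.
North–south component: 0.004° × 111000 = 444 m.
Longitude error → 0.004 × 111000 × cos 64.94° = 0.004 × 111000 × 0.4236 ≈ 188.064 m.
The two errors are perpendicular, so the maximum displacement is √(444² + 188.064²) ≈ 482.187 m.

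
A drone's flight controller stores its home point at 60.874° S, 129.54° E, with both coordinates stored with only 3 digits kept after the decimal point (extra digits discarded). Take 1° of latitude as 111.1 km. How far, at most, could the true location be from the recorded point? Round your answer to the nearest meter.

Truncating at 3 decimal places can drop up to a full unit in the last place, so each coordinate may be off by as much as 0.001°.
Latitude error → 0.001 × 111100 = 111.1 m along the meridian.
Longitude error → 0.001 × 111100 × cos 60.874° = 0.001 × 111100 × 0.4867 ≈ 54.0759 m.
Worst case both components are at the extreme and orthogonal: √(111.1² + 54.0759²) ≈ 123.561 m.

124 meters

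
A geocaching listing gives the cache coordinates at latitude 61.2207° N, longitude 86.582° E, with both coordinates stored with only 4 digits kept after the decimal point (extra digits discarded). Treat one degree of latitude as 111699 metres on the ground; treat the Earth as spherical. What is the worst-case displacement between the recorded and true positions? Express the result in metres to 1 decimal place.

12.4 metres

Truncating at 4 decimal places can drop up to a full unit in the last place, so each coordinate may be off by as much as 0.0001°.
N–S: 0.0001° × 111699 m/° = 11.1699 m.
East–west component at 61.2207°: 0.0001° × 111699 × cos 61.2207° ≈ 0.0001 × 53776 ≈ 5.3776 m.
The two errors are perpendicular, so the maximum displacement is √(11.1699² + 5.3776²) ≈ 12.397 m.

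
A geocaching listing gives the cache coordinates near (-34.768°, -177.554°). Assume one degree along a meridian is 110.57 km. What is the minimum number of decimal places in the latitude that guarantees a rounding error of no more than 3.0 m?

One degree of latitude covers 110570 m.
With N decimal places the half-ulp bound is 0.5·10⁻ᴺ°, or 0.5·10⁻ᴺ × 110570 m on the ground.
Setting 55285 × 10⁻ᴺ ≤ 3.0 gives 10ᴺ ≥ 1.843e+04, i.e. N ≥ 4.27.
N = 4 would give 5.53 m (too coarse); N = 5 gives 0.553 m ≤ 3.0 m.

5 decimal places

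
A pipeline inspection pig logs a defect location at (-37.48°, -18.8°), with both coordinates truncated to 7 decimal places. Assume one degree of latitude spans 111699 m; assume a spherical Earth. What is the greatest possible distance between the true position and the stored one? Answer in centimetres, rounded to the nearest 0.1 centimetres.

Truncating at 7 decimal places can drop up to a full unit in the last place, so each coordinate may be off by as much as 1e-07°.
N–S: 1e-07° × 111699 m/° = 0.0111699 m.
E–W at 37.48°: 1e-07° × 111699 × cos 37.48° = 1e-07 × 111699 × 0.7936 ≈ 0.00886405 m.
The two errors are perpendicular, so the maximum displacement is √(0.0111699² + 0.00886405²) ≈ 0.0142597 m.
That is 0.0142597 m = 1.426 cm.

1.4 centimetres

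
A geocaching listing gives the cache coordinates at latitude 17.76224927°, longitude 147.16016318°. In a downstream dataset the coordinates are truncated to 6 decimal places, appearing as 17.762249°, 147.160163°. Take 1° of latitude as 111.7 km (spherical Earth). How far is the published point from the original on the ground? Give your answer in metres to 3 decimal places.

The latitude changed by +0.00000027° and the longitude by +0.00000018°.
N–S: 0.00000027° × 111700 m/° = 0.030159 m.
E–W at 17.7622°: 0.00000018° × 111700 × cos 17.7622° = 0.00000018 × 111700 × 0.9523 ≈ 0.0191476 m.
Distance: √(0.030159² + 0.0191476²) ≈ 0.0357239 m.

0.036 metres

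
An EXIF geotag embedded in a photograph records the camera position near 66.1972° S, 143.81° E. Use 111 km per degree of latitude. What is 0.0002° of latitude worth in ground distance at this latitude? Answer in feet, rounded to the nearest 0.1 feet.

72.8 feet

0.0002° × 111000 m/° = 22.2 m.
In feet: 22.2 m ÷ 0.3048 ≈ 72.835 ft.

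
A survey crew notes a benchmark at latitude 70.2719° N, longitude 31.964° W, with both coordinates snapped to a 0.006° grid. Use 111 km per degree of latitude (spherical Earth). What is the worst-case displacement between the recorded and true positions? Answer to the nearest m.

With a 0.006° grid the true value lies within half a step, ±0.006°/2 = ±0.003°, of the stored one.
N–S: 0.003° × 111000 m/° = 333 m.
E–W at 70.2719°: 0.003° × 111000 × cos 70.2719° = 0.003 × 111000 × 0.3376 ≈ 112.406 m.
Worst case both components are at the extreme and orthogonal: √(333² + 112.406²) ≈ 351.46 m.

351 m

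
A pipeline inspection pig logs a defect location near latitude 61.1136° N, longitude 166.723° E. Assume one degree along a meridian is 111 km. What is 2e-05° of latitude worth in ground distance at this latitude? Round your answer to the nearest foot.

Along a meridian 2e-05° is 2e-05 × 111000 = 2.22 m.
In feet: 2.22 m ÷ 0.3048 ≈ 7.2835 ft.

7 feet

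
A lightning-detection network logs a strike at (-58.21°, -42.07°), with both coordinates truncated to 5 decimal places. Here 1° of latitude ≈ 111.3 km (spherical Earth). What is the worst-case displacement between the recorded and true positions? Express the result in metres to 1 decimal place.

1.3 metres

Truncating at 5 decimal places can drop up to a full unit in the last place, so each coordinate may be off by as much as 1e-05°.
North–south component: 1e-05° × 111300 = 1.113 m.
E–W at 58.21°: 1e-05° × 111300 × cos 58.21° = 1e-05 × 111300 × 0.5268 ≈ 0.586337 m.
Combining orthogonally: (1.113² + 0.586337²)^½ ≈ 1.258 m.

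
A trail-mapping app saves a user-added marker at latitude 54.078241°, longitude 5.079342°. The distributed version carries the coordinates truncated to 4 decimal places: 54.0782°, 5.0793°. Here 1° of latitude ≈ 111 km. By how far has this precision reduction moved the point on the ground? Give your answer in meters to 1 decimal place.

Δlat = 54.078241 − 54.0782 = +0.000041°; Δlon = 5.079342 − 5.0793 = +0.000042°.
N–S: 0.000041° × 111000 m/° = 4.551 m.
East–west at this latitude: 0.000042° × 111000 × cos 54.0782° ≈ 0.000042 × 65121.5 = 2.7351 m.
Combined displacement = (4.551² + 2.7351²)^½ ≈ 5.30965 m.

5.3 meters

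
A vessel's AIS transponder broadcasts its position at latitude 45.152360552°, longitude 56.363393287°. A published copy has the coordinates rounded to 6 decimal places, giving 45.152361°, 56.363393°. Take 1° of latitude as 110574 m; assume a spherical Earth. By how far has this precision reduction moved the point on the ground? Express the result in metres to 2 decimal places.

The latitude changed by -0.000000448° and the longitude by +0.000000287°.
North–south shift: -0.000000448 × 110574 = -0.0495372 m.
East–west at this latitude: 0.000000287° × 110574 × cos 45.1524° ≈ 0.000000287 × 77979.4 = 0.0223801 m.
Distance: √(0.0495372² + 0.0223801²) ≈ 0.0543581 m.

0.05 metres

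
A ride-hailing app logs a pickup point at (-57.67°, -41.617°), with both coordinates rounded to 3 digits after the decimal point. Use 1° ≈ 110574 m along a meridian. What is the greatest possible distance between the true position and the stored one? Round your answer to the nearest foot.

Rounding to 3 decimal places leaves each coordinate within ±0.0005° of the true value.
Latitude error → 0.0005 × 110574 = 55.287 m along the meridian.
East–west component at 57.67°: 0.0005° × 110574 × cos 57.67° ≈ 0.0005 × 59134.4 ≈ 29.5672 m.
Worst case both components are at the extreme and orthogonal: √(55.287² + 29.5672²) ≈ 62.6967 m.
Converting: 62.6967 m × 3.2808 ft/m ≈ 205.7 ft.

206 feet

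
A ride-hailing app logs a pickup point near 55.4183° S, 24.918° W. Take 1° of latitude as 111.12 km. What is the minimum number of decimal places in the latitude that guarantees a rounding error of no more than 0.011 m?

7 decimal places

One degree of latitude covers 111120 m.
N decimal places → at most half a unit in the last place, 0.5 × 10⁻ᴺ° = 111120/2 × 10⁻ᴺ m.
Setting 55560 × 10⁻ᴺ ≤ 0.011 gives 10ᴺ ≥ 5.051e+06, i.e. N ≥ 6.70.
N = 6 would give 0.0556 m (too coarse); N = 7 gives 0.00556 m ≤ 0.011 m.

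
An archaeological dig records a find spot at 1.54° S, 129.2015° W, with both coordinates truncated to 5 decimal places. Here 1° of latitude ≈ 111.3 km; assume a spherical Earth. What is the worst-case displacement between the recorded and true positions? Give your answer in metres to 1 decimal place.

Truncating at 5 decimal places can drop up to a full unit in the last place, so each coordinate may be off by as much as 1e-05°.
Latitude error → 1e-05 × 111300 = 1.113 m along the meridian.
Longitude error → 1e-05 × 111300 × cos 1.54° = 1e-05 × 111300 × 0.9996 ≈ 1.1126 m.
The two errors are perpendicular, so the maximum displacement is √(1.113² + 1.1126²) ≈ 1.57374 m.

1.6 metres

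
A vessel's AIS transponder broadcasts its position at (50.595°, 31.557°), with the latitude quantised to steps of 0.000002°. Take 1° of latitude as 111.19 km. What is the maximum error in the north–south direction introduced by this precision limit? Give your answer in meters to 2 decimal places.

With a 0.000002° grid the true value lies within half a step, ±0.000002°/2 = ±1e-06°, of the stored one.
So the N–S error is at most 1e-06 × 111190 = 0.11119 m.

0.11 meters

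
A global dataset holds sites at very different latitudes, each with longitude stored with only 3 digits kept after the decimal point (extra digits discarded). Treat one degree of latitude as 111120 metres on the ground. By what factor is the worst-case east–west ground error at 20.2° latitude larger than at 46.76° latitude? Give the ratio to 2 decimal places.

1.37

Truncating at 3 decimal places can drop up to a full unit in the last place, so the longitude may be off by as much as 0.001°.
Error at 20.2° = 0.001° × 111120 × cos 20.2° ≈ 111.12 × 0.9385 = 104.29 m.
Error at 46.76° = 0.001° × 111120 × cos 46.76° ≈ 111.12 × 0.6851 = 76.123 m.
Ratio: 104.29 / 76.123 = cos 20.2° / cos 46.76° ≈ 1.3700.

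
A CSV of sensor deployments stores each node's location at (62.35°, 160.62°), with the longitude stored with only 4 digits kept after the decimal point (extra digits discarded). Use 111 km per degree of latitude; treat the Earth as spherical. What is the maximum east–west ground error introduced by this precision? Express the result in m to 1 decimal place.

5.2 m

Truncating at 4 decimal places can drop up to a full unit in the last place, so the longitude may be off by as much as 0.0001°.
At latitude 62.35° a degree of longitude spans 111000 m × cos 62.35° = 111000 × 0.4641 ≈ 51511.7 m.
So at most 0.0001° × 51511.7 ≈ 5.15117 m east–west.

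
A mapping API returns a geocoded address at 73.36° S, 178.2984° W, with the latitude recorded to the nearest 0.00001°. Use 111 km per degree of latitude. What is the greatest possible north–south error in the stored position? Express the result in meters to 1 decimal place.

Rounding to 5 decimal places leaves the latitude within ±5e-06° of the true value.
Along the meridian that is 5e-06° × 111000 m/° = 0.555 m.

0.6 meters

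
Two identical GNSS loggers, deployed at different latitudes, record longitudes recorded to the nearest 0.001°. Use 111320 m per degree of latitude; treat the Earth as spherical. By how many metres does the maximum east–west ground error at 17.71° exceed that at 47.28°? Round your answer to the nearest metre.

Rounding to 3 decimal places leaves the longitude within ±0.0005° of the true value.
Error at 17.71° = 0.0005° × 111320 × cos 17.71° ≈ 55.66 × 0.9526 = 53.022 m.
Error at 47.28° = 0.0005° × 111320 × cos 47.28° ≈ 55.66 × 0.6784 = 37.761 m.
So the lower-latitude error exceeds the higher by 53.022 − 37.761 = 15.262 m.

15 metres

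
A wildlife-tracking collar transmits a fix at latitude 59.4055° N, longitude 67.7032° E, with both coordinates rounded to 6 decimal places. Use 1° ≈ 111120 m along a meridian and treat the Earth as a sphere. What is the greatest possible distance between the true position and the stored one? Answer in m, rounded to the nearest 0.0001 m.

Rounding to 6 decimal places leaves each coordinate within ±5e-07° of the true value.
North–south component: 5e-07° × 111120 = 0.05556 m.
E–W at 59.4055°: 5e-07° × 111120 × cos 59.4055° = 5e-07 × 111120 × 0.5090 ≈ 0.0282778 m.
The two errors are perpendicular, so the maximum displacement is √(0.05556² + 0.0282778²) ≈ 0.0623422 m.

0.0623 m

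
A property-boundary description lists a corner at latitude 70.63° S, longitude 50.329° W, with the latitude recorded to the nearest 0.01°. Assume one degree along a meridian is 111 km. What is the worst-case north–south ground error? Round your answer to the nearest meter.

Rounding to 2 decimal places leaves the latitude within ±0.005° of the true value.
North–south distance: 0.005° × 111000 m/° = 555 m.

555 meters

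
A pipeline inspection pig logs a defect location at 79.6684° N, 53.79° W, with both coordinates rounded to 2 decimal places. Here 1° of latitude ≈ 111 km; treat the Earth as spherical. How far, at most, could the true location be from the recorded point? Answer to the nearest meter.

Rounding to 2 decimal places leaves each coordinate within ±0.005° of the true value.
North–south component: 0.005° × 111000 = 555 m.
E–W at 79.6684°: 0.005° × 111000 × cos 79.6684° = 0.005 × 111000 × 0.1793 ≈ 99.5364 m.
The two errors are perpendicular, so the maximum displacement is √(555² + 99.5364²) ≈ 563.855 m.

564 meters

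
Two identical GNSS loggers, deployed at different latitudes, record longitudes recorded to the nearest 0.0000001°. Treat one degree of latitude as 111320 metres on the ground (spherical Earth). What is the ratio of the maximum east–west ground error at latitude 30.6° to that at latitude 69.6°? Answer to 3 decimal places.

2.469

Rounding to 7 decimal places leaves the longitude within ±5e-08° of the true value.
Error at 30.6° = 5e-08° × 111320 × cos 30.6° ≈ 0.005566 × 0.8607 = 0.0047909 m.
At 69.6°: 5e-08° × 111320 × cos 69.6° = 5e-08 × 111320 × 0.3486 ≈ 0.0019402 m.
Ratio: 0.0047909 / 0.0019402 = cos 30.6° / cos 69.6° ≈ 2.4693.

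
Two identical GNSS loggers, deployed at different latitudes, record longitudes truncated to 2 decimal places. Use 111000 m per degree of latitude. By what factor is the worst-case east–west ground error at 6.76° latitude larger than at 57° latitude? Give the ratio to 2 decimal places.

1.82

Truncating at 2 decimal places can drop up to a full unit in the last place, so the longitude may be off by as much as 0.01°.
Error at 6.76° = 0.01° × 111000 × cos 6.76° ≈ 1110 × 0.9930 = 1102.3 m.
At 57°: 0.01° × 111000 × cos 57° = 0.01 × 111000 × 0.5446 ≈ 604.55 m.
Ratio: 1102.3 / 604.55 = cos 6.76° / cos 57° ≈ 1.8233.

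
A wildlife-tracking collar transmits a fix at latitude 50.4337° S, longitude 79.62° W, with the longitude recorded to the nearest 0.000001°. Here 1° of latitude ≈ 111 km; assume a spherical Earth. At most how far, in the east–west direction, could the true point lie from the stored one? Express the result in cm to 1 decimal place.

Rounding to 6 decimal places leaves the longitude within ±5e-07° of the true value.
At latitude 50.4337° a degree of longitude spans 111000 m × cos 50.4337° = 111000 × 0.6370 ≈ 70703.7 m.
So at most 5e-07° × 70703.7 ≈ 0.0353519 m east–west.
That is 0.0353519 m = 3.5352 cm.

3.5 cm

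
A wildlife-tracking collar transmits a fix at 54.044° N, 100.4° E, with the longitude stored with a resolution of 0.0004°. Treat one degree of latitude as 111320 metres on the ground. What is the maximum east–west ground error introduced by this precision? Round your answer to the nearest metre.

With a 0.0004° grid the true value lies within half a step, ±0.0004°/2 = ±0.0002°, of the stored one.
Parallels shrink by cos φ, so at 54.044° a degree of longitude is 111320 × 0.5872 ≈ 65363.1 m.
East–west error: 0.0002° × 65363.1 m/° ≈ 13.0726 m.

13 metres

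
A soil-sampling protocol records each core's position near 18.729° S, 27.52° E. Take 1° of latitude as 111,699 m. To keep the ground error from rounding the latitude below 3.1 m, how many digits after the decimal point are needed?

One degree of latitude covers 111699 m.
With N decimal places the half-ulp bound is 0.5·10⁻ᴺ°, or 0.5·10⁻ᴺ × 111699 m on the ground.
Setting 55849.5 × 10⁻ᴺ ≤ 3.1 gives 10ᴺ ≥ 1.802e+04, i.e. N ≥ 4.26.
So 5 decimal places suffice (0.558 m); 4 would allow up to 5.58 m.

5 decimal places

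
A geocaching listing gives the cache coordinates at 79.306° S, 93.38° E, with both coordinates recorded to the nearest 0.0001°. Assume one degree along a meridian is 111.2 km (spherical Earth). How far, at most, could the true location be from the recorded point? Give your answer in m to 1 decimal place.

Rounding to 4 decimal places leaves each coordinate within ±5e-05° of the true value.
N–S: 5e-05° × 111200 m/° = 5.56 m.
Longitude error → 5e-05 × 111200 × cos 79.306° = 5e-05 × 111200 × 0.1856 ≈ 1.03173 m.
Combining orthogonally: (5.56² + 1.03173²)^½ ≈ 5.65492 m.

5.7 m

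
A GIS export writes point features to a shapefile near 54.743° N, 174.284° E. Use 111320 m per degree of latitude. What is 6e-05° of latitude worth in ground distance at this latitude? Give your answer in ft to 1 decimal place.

6e-05° × 111320 m/° = 6.6792 m.
In feet: 6.6792 m ÷ 0.3048 ≈ 21.913 ft.

21.9 ft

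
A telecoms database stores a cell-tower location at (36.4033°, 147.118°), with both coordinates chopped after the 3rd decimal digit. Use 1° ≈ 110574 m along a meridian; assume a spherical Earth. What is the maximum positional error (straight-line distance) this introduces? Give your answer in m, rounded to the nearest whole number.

142 m

Truncating at 3 decimal places can drop up to a full unit in the last place, so each coordinate may be off by as much as 0.001°.
North–south component: 0.001° × 110574 = 110.574 m.
Longitude error → 0.001 × 110574 × cos 36.4033° = 0.001 × 110574 × 0.8049 ≈ 88.9965 m.
The two errors are perpendicular, so the maximum displacement is √(110.574² + 88.9965²) ≈ 141.94 m.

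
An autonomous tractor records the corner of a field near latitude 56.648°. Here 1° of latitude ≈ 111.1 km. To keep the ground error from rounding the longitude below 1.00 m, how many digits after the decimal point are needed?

5 decimal places

At 56.648° one degree of longitude covers 111100 × cos 56.648° ≈ 111100 × 0.5498 ≈ 61080.7 m.
N decimal places → at most half a unit in the last place, 0.5 × 10⁻ᴺ° = 61080.7/2 × 10⁻ᴺ m.
Need 0.5 × 61080.7 × 10⁻ᴺ ≤ 1.00 → 10⁻ᴺ ≤ 3.274e-05, so N ≥ 4.48.
N = 4 would give 3.05 m (too coarse); N = 5 gives 0.305 m ≤ 1.00 m.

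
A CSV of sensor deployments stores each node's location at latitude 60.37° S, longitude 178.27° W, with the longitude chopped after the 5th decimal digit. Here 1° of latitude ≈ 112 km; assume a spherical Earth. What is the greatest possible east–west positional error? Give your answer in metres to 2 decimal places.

Truncating at 5 decimal places can drop up to a full unit in the last place, so the longitude may be off by as much as 1e-05°.
One degree of longitude at 60.37° is 112000 × cos 60.37° ≈ 112000 × 0.4944 = 55372.5 m.
East–west error: 1e-05° × 55372.5 m/° ≈ 0.553725 m.

0.55 metres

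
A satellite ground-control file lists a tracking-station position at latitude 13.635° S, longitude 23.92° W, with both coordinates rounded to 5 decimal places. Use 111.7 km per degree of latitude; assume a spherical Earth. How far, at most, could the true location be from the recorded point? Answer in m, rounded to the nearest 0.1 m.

0.8 m

Rounding to 5 decimal places leaves each coordinate within ±5e-06° of the true value.
North–south component: 5e-06° × 111700 = 0.5585 m.
East–west component at 13.635°: 5e-06° × 111700 × cos 13.635° ≈ 5e-06 × 108552 ≈ 0.54276 m.
Combining orthogonally: (0.5585² + 0.54276²)^½ ≈ 0.778788 m.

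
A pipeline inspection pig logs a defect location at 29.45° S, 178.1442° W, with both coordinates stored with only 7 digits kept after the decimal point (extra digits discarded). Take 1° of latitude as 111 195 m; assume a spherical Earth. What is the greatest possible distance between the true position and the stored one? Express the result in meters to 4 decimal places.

0.0147 meters

Truncating at 7 decimal places can drop up to a full unit in the last place, so each coordinate may be off by as much as 1e-07°.
N–S: 1e-07° × 111195 m/° = 0.0111195 m.
E–W at 29.45°: 1e-07° × 111195 × cos 29.45° = 1e-07 × 111195 × 0.8708 ≈ 0.00968269 m.
Combining orthogonally: (0.0111195² + 0.00968269²)^½ ≈ 0.0147444 m.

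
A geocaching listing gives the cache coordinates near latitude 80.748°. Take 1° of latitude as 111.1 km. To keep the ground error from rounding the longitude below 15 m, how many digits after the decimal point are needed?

At 80.748° one degree of longitude covers 111100 × cos 80.748° ≈ 111100 × 0.1608 ≈ 17862.3 m.
N decimal places → at most half a unit in the last place, 0.5 × 10⁻ᴺ° = 17862.3/2 × 10⁻ᴺ m.
Setting 8931.16 × 10⁻ᴺ ≤ 15 gives 10ᴺ ≥ 595.4, i.e. N ≥ 2.77.
N = 2 would give 89.3 m (too coarse); N = 3 gives 8.93 m ≤ 15 m.

3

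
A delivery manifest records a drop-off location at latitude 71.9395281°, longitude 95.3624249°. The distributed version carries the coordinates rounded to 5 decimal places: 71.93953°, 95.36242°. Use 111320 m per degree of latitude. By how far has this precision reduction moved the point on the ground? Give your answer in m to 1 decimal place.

0.3 m

Δlat = 71.9395281 − 71.93953 = -0.0000019°; Δlon = 95.3624249 − 95.36242 = +0.0000049°.
North–south shift: -0.0000019 × 111320 = -0.211508 m.
E–W at 71.9395°: 0.0000049° × 111320 × cos 71.9395° = 0.0000049 × 111320 × 0.3100 ≈ 0.169106 m.
Distance: √(0.211508² + 0.169106²) ≈ 0.2708 m.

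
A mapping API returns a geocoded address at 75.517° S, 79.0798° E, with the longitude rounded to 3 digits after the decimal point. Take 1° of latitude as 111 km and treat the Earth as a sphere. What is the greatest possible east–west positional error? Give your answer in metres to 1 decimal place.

13.9 metres

Rounding to 3 decimal places leaves the longitude within ±0.0005° of the true value.
Parallels shrink by cos φ, so at 75.517° a degree of longitude is 111000 × 0.2501 ≈ 27760.3 m.
East–west error: 0.0005° × 27760.3 m/° ≈ 13.8801 m.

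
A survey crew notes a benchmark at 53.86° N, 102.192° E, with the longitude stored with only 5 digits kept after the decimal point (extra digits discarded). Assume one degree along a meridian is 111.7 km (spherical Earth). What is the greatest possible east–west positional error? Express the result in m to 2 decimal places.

0.66 m

Truncating at 5 decimal places can drop up to a full unit in the last place, so the longitude may be off by as much as 1e-05°.
At latitude 53.86° a degree of longitude spans 111700 m × cos 53.86° = 111700 × 0.5898 ≈ 65876.2 m.
So at most 1e-05° × 65876.2 ≈ 0.658762 m east–west.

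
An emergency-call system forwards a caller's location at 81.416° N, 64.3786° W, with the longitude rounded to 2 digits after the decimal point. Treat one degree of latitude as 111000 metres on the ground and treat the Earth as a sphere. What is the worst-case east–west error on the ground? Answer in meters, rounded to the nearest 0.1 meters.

Rounding to 2 decimal places leaves the longitude within ±0.005° of the true value.
At latitude 81.416° a degree of longitude spans 111000 m × cos 81.416° = 111000 × 0.1493 ≈ 16567.8 m.
East–west error: 0.005° × 16567.8 m/° ≈ 82.8389 m.

82.8 meters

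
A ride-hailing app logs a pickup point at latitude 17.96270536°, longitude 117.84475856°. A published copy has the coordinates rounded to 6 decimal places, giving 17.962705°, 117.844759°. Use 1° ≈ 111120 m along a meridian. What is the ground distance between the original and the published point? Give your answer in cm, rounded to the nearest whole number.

Δlat = 17.96270536 − 17.962705 = +0.00000036°; Δlon = 117.84475856 − 117.844759 = -0.00000044°.
North–south shift: 0.00000036 × 111120 = 0.0400032 m.
E–W at 17.9627°: -0.00000044° × 111120 × cos 17.9627° = -0.00000044 × 111120 × 0.9513 ≈ -0.0465096 m.
Distance: √(0.0400032² + 0.0465096²) ≈ 0.0613466 m.
That is 0.0613466 m = 6.1347 cm.

6 cm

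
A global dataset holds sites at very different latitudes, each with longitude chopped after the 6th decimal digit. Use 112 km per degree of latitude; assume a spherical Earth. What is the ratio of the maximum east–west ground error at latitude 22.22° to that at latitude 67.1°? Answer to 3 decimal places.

2.379

Truncating at 6 decimal places can drop up to a full unit in the last place, so the longitude may be off by as much as 1e-06°.
At 22.22°: 1e-06° × 112000 × cos 22.22° = 1e-06 × 112000 × 0.9257 ≈ 0.10368 m.
At 67.1°: 1e-06° × 112000 × cos 67.1° = 1e-06 × 112000 × 0.3891 ≈ 0.043582 m.
The ratio reduces to cos 22.22° / cos 67.1° = 0.9257/0.3891 ≈ 2.3790.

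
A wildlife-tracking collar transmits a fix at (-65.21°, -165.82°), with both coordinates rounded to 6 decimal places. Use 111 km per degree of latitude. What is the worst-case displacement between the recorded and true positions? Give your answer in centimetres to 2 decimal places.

Rounding to 6 decimal places leaves each coordinate within ±5e-07° of the true value.
North–south component: 5e-07° × 111000 = 0.0555 m.
Longitude error → 5e-07 × 111000 × cos 65.21° = 5e-07 × 111000 × 0.4193 ≈ 0.0232708 m.
The two errors are perpendicular, so the maximum displacement is √(0.0555² + 0.0232708²) ≈ 0.0601812 m.
That is 0.0601812 m = 6.0181 cm.

6.02 centimetres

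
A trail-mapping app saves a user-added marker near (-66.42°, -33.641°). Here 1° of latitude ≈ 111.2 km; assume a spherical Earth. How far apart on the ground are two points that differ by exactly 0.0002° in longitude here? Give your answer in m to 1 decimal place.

8.9 m

0.0002° of longitude at 66.42° is 0.0002 × 111200 × cos 66.42° ≈ 0.0002 × 44483.2 = 8.89665 m.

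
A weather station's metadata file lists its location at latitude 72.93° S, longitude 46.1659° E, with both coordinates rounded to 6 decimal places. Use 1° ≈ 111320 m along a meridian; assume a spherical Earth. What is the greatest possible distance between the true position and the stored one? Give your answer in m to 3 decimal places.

0.058 m

Rounding to 6 decimal places leaves each coordinate within ±5e-07° of the true value.
Latitude error → 5e-07 × 111320 = 0.05566 m along the meridian.
E–W at 72.93°: 5e-07° × 111320 × cos 72.93° = 5e-07 × 111320 × 0.2935 ≈ 0.0163384 m.
Combining orthogonally: (0.05566² + 0.0163384²)^½ ≈ 0.0580084 m.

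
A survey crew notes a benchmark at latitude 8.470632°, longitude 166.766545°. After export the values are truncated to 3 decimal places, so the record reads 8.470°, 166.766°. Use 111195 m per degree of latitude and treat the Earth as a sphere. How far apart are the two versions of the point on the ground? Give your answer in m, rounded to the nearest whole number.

92 m

Δlat = 8.470632 − 8.470 = +0.000632°; Δlon = 166.766545 − 166.766 = +0.000545°.
N–S: 0.000632° × 111195 m/° = 70.2752 m.
East–west at this latitude: 0.000545° × 111195 × cos 8.47° ≈ 0.000545 × 109982 = 59.9403 m.
Combined displacement = (70.2752² + 59.9403²)^½ ≈ 92.3658 m.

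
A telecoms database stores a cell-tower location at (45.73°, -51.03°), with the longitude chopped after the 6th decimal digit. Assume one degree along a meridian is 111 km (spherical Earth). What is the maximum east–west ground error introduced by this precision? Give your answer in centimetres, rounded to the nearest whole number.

Truncating at 6 decimal places can drop up to a full unit in the last place, so the longitude may be off by as much as 1e-06°.
At latitude 45.73° a degree of longitude spans 111000 m × cos 45.73° = 111000 × 0.6980 ≈ 77482.5 m.
East–west error: 1e-06° × 77482.5 m/° ≈ 0.0774825 m.
That is 0.0774825 m = 7.7482 cm.

8 centimetres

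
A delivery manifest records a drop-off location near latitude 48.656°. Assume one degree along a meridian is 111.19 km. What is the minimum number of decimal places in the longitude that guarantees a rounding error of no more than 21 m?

4

At 48.656° one degree of longitude covers 111190 × cos 48.656° ≈ 111190 × 0.6606 ≈ 73449.7 m.
With N decimal places the half-ulp bound is 0.5·10⁻ᴺ°, or 0.5·10⁻ᴺ × 73449.7 m on the ground.
Setting 36724.9 × 10⁻ᴺ ≤ 21 gives 10ᴺ ≥ 1749, i.e. N ≥ 3.24.
So 4 decimal places suffice (3.67 m); 3 would allow up to 36.7 m.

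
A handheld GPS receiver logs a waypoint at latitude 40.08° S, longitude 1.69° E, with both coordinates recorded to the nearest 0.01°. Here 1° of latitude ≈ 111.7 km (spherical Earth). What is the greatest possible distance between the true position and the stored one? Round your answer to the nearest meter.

Rounding to 2 decimal places leaves each coordinate within ±0.005° of the true value.
N–S: 0.005° × 111700 m/° = 558.5 m.
East–west component at 40.08°: 0.005° × 111700 × cos 40.08° ≈ 0.005 × 85466.8 ≈ 427.334 m.
The two errors are perpendicular, so the maximum displacement is √(558.5² + 427.334²) ≈ 703.233 m.

703 meters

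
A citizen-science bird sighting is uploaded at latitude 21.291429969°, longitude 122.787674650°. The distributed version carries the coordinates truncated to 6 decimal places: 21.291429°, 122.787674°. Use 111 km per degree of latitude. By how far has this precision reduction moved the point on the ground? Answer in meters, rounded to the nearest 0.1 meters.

0.1 meters

Δlat = 21.291429969 − 21.291429 = +0.000000969°; Δlon = 122.787674650 − 122.787674 = +0.000000650°.
N–S: 0.000000969° × 111000 m/° = 0.107559 m.
East–west at this latitude: 0.000000650° × 111000 × cos 21.2914° ≈ 0.000000650 × 103424 = 0.0672254 m.
Hypotenuse of the two orthogonal shifts: √(0.107559² + 0.0672254²) = 0.126839 m.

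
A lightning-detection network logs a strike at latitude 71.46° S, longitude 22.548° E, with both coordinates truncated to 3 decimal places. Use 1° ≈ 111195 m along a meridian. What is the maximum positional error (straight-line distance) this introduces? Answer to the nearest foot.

383 feet

Truncating at 3 decimal places can drop up to a full unit in the last place, so each coordinate may be off by as much as 0.001°.
N–S: 0.001° × 111195 m/° = 111.195 m.
East–west component at 71.46°: 0.001° × 111195 × cos 71.46° ≈ 0.001 × 35356.3 ≈ 35.3563 m.
Worst case both components are at the extreme and orthogonal: √(111.195² + 35.3563²) ≈ 116.681 m.
In feet: 116.681 m ÷ 0.3048 ≈ 382.81 ft.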